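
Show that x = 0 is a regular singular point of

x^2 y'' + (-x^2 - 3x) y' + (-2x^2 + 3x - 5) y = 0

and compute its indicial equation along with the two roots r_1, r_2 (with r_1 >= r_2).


Divide by x^2 to reach normal form y'' + P_1(x) y' + P_2(x) y = 0 with P_1(x) = -1 - 3/x and P_2(x) = -2 + 3/x - 5/x^2.
x = 0 is a singular point because the y'-coefficient -1 - 3/x has a pole at x = 0 and the y-coefficient -2 + 3/x - 5/x^2 has a pole at x = 0.
It is a regular singular point because x P_1(x) = p(x) = -x - 3 and x^2 P_2(x) = q(x) = -2x^2 + 3x - 5 are polynomials, hence analytic at x = 0.
p(0) = -3,  q(0) = -5.
Indicial equation: r(r-1) + p(0) r + q(0) = 0, i.e. r^2 + (p(0) - 1) r + q(0) = 0, i.e. r^2 - 4 r - 5 = 0.
Discriminant: (-4)^2 - 4(-5) = 36, so r = (4 ± 6)/2.
Solving: r_1 = 5, r_2 = -1.

indicial: r^2 - 4 r - 5 = 0; roots r_1 = 5, r_2 = -1


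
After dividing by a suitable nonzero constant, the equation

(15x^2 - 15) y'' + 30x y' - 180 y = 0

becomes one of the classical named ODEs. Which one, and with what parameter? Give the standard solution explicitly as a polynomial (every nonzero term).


All three coefficients share the factor -15; dividing through by -15 gives  (1 - x^2) y'' - 2x y' + 12 y = 0.
This matches the Legendre equation (1 - x^2) y'' - 2x y' + n(n+1) y = 0 (note the -2x y' term) with n(n+1) = 12, so n = 3; the polynomial solution is P_3(x).
With y = sum_k a_k x^k, matching x^k gives (k+2)(k+1) a_{k+2} = [k(k+1) - n(n+1)] a_k = (k - 3)(k + 4) a_k. The right side vanishes at k = 3, so the series with the parity of 3 terminates at degree 3.
Standard normalization (P_n(1) = 1): leading coefficient (2n)!/(2^n (n!)^2) = 720/(8*36) = 5/2, so a_3 = 5/2. Work downward with a_k = (k+1)(k+2) a_{k+2} / ((k - 3)(k + 4)):
  a_1 = (2)(3)(5/2) / ((1 - 3)(1 + 4)) = 15/(-10) = -3/2
Hence P_3(x) = 5 x^3/2 - 3 x/2.

P_3(x); series = 5 x^3/2 - 3 x/2


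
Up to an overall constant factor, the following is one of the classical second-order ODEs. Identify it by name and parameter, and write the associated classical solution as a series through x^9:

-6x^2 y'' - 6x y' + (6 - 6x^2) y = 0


All three coefficients share the factor -6; dividing through by -6 gives  x^2 y'' + x y' + (x^2 - 1) y = 0.
This matches the Bessel equation x^2 y'' + x y' + (x^2 - nu^2) y = 0 with nu^2 = 1, so nu = 1; the solution bounded at x = 0 is J_1(x).
Frobenius at x = 0: indicial roots ±nu; for r = nu the recurrence k(k + 2nu) c_k = -c_{k-2} gives the standard series J_nu(x) = sum_{k>=0} (-1)^k / (k! (k+nu)!) (x/2)^(2k+nu). Evaluate the first 5 terms:
  k = 0: (-1)^0 / (0! * 1! * 2^1) x^1 = 1/(1*1*2) x^1 = (1/2) x^1
  k = 1: (-1)^1 / (1! * 2! * 2^3) x^3 = -1/(1*2*8) x^3 = (-1/16) x^3
  k = 2: (-1)^2 / (2! * 3! * 2^5) x^5 = 1/(2*6*32) x^5 = (1/384) x^5
  k = 3: (-1)^3 / (3! * 4! * 2^7) x^7 = -1/(6*24*128) x^7 = (-1/18432) x^7
  k = 4: (-1)^4 / (4! * 5! * 2^9) x^9 = 1/(24*120*512) x^9 = (1/1474560) x^9
Hence J_1(x) = x^9/1474560 - x^7/18432 + x^5/384 - x^3/16 + x/2 + ....

J_1(x); series = x^9/1474560 - x^7/18432 + x^5/384 - x^3/16 + x/2


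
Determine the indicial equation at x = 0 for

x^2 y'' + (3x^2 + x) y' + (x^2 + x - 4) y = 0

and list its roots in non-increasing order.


Divide by x^2 to reach normal form y'' + P_1(x) y' + P_2(x) y = 0 with P_1(x) = 3 + 1/x and P_2(x) = 1 + 1/x - 4/x^2.
x = 0 is a singular point because the y'-coefficient 3 + 1/x has a pole at x = 0 and the y-coefficient 1 + 1/x - 4/x^2 has a pole at x = 0.
It is a regular singular point because x P_1(x) = p(x) = 3x + 1 and x^2 P_2(x) = q(x) = x^2 + x - 4 are polynomials, hence analytic at x = 0.
p(0) = 1,  q(0) = -4.
Indicial equation: r(r-1) + p(0) r + q(0) = 0, i.e. r^2 + (p(0) - 1) r + q(0) = 0, i.e. r^2 - 4 = 0.
Discriminant: (0)^2 - 4(-4) = 16, so r = (0 ± 4)/2.
Solving: r_1 = 2, r_2 = -2.

indicial: r^2 - 4 = 0; roots r_1 = 2, r_2 = -2


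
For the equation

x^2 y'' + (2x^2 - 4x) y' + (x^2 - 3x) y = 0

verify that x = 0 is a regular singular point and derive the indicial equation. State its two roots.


Divide by x^2 to reach normal form y'' + P_1(x) y' + P_2(x) y = 0 with P_1(x) = 2 - 4/x and P_2(x) = 1 - 3/x.
x = 0 is a singular point because the y'-coefficient 2 - 4/x has a pole at x = 0 and the y-coefficient 1 - 3/x has a pole at x = 0.
It is a regular singular point because x P_1(x) = p(x) = 2x - 4 and x^2 P_2(x) = q(x) = x^2 - 3x are polynomials, hence analytic at x = 0.
p(0) = -4,  q(0) = 0.
Indicial equation: r(r-1) + p(0) r + q(0) = 0, i.e. r^2 + (p(0) - 1) r + q(0) = 0, i.e. r^2 - 5 r = 0.
Discriminant: (-5)^2 - 4(0) = 25, so r = (5 ± 5)/2.
Solving: r_1 = 5, r_2 = 0.

indicial: r^2 - 5 r = 0; roots r_1 = 5, r_2 = 0


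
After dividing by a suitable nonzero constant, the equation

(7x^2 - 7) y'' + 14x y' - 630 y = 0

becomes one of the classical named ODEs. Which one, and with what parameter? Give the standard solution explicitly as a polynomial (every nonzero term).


All three coefficients share the factor -7; dividing through by -7 gives  (1 - x^2) y'' - 2x y' + 90 y = 0.
This matches the Legendre equation (1 - x^2) y'' - 2x y' + n(n+1) y = 0 (note the -2x y' term) with n(n+1) = 90, so n = 9; the polynomial solution is P_9(x).
With y = sum_k a_k x^k, matching x^k gives (k+2)(k+1) a_{k+2} = [k(k+1) - n(n+1)] a_k = (k - 9)(k + 10) a_k. The right side vanishes at k = 9, so the series with the parity of 9 terminates at degree 9.
Standard normalization (P_n(1) = 1): leading coefficient (2n)!/(2^n (n!)^2) = 6402373705728000/(512*131681894400) = 12155/128, so a_9 = 12155/128. Work downward with a_k = (k+1)(k+2) a_{k+2} / ((k - 9)(k + 10)):
  a_7 = (8)(9)(12155/128) / ((7 - 9)(7 + 10)) = (109395/16)/(-34) = -6435/32
  a_5 = (6)(7)(-6435/32) / ((5 - 9)(5 + 10)) = (-135135/16)/(-60) = 9009/64
  a_3 = (4)(5)(9009/64) / ((3 - 9)(3 + 10)) = (45045/16)/(-78) = -1155/32
  a_1 = (2)(3)(-1155/32) / ((1 - 9)(1 + 10)) = (-3465/16)/(-88) = 315/128
Hence P_9(x) = 12155 x^9/128 - 6435 x^7/32 + 9009 x^5/64 - 1155 x^3/32 + 315 x/128.

P_9(x); series = 12155 x^9/128 - 6435 x^7/32 + 9009 x^5/64 - 1155 x^3/32 + 315 x/128


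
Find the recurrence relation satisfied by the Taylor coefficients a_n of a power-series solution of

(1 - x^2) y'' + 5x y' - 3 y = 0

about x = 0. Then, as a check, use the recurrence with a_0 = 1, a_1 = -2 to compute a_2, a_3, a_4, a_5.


Substitute y = sum_n a_n x^n.
(1 - 1 x^2) y'' contributes (n+2)(n+1) a_{n+2} - n(n-1) a_n at x^n.
5 x y'(x) contributes 5 n a_n at x^n.
-3 y(x) contributes -3 a_n at x^n.
Matching x^n: (n+2)(n+1) a_{n+2} + (-n(n-1) + 5 n - 3) a_n = 0.
Thus a_{n+2} = (n(n-1) - 5 n + 3) / ((n+1)(n+2)) * a_n.

Check with a_0 = 1, a_1 = -2 (apply the recurrence for n = 0, 1, 2, 3): a_0 = 1, a_1 = -2, a_2 = 3/2, a_3 = 2/3, a_4 = -5/8, a_5 = -1/5.

a_(n+2) = (n(n-1) - 5 n + 3) / ((n+1)(n+2)) * a_n; check: a_0 = 1, a_1 = -2, a_2 = 3/2, a_3 = 2/3, a_4 = -5/8, a_5 = -1/5


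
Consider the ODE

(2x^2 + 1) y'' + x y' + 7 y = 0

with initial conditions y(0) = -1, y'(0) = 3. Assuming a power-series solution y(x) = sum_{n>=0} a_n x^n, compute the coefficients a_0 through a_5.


Ansatz: y(x) = sum_{n>=0} a_n x^n, so y'(x) = sum_{n>=1} n a_n x^(n-1) and y''(x) = sum_{n>=2} n(n-1) a_n x^(n-2).
Substitute into P(x) y'' + Q(x) y' + R(x) y = 0 with P(x) = 2x^2 + 1, Q(x) = x, R(x) = 7, and match powers of x.
Initial conditions: a_0 = -1, a_1 = 3.
Setting the coefficient of each power of x to zero and solving order by order (substituting the coefficients already found):
  x^0: 2 a_2 + 7 a_0 = 0  ->  2 a_2 = -7 a_0 = 7  ->  a_2 = 7/2
  x^1: 6 a_3 + 8 a_1 = 0  ->  6 a_3 = -8 a_1 = -24  ->  a_3 = -4
  x^2: 12 a_4 + 13 a_2 = 0  ->  12 a_4 = -13 a_2 = -91/2  ->  a_4 = -91/24
  x^3: 20 a_5 + 22 a_3 = 0  ->  20 a_5 = -22 a_3 = 88  ->  a_5 = 22/5
Truncated series: y(x) = -1 + 3 x + (7/2) x^2 - 4 x^3 - (91/24) x^4 + (22/5) x^5 + O(x^6).

a_0 = -1; a_1 = 3; a_2 = 7/2; a_3 = -4; a_4 = -91/24; a_5 = 22/5


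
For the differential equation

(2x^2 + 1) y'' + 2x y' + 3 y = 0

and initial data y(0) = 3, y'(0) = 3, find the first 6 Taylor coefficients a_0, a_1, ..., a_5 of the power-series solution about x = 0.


Ansatz: y(x) = sum_{n>=0} a_n x^n, so y'(x) = sum_{n>=1} n a_n x^(n-1) and y''(x) = sum_{n>=2} n(n-1) a_n x^(n-2).
Substitute into P(x) y'' + Q(x) y' + R(x) y = 0 with P(x) = 2x^2 + 1, Q(x) = 2x, R(x) = 3, and match powers of x.
Initial conditions: a_0 = 3, a_1 = 3.
Setting the coefficient of each power of x to zero and solving order by order (substituting the coefficients already found):
  x^0: 2 a_2 + 3 a_0 = 0  ->  2 a_2 = -3 a_0 = -9  ->  a_2 = -9/2
  x^1: 6 a_3 + 5 a_1 = 0  ->  6 a_3 = -5 a_1 = -15  ->  a_3 = -5/2
  x^2: 12 a_4 + 11 a_2 = 0  ->  12 a_4 = -11 a_2 = 99/2  ->  a_4 = 33/8
  x^3: 20 a_5 + 21 a_3 = 0  ->  20 a_5 = -21 a_3 = 105/2  ->  a_5 = 21/8
Truncated series: y(x) = 3 + 3 x - (9/2) x^2 - (5/2) x^3 + (33/8) x^4 + (21/8) x^5 + O(x^6).

a_0 = 3; a_1 = 3; a_2 = -9/2; a_3 = -5/2; a_4 = 33/8; a_5 = 21/8


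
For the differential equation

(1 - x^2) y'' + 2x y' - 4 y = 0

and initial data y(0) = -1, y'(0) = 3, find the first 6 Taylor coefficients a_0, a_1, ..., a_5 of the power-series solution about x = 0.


Ansatz: y(x) = sum_{n>=0} a_n x^n, so y'(x) = sum_{n>=1} n a_n x^(n-1) and y''(x) = sum_{n>=2} n(n-1) a_n x^(n-2).
Substitute into P(x) y'' + Q(x) y' + R(x) y = 0 with P(x) = 1 - x^2, Q(x) = 2x, R(x) = -4, and match powers of x.
Initial conditions: a_0 = -1, a_1 = 3.
Setting the coefficient of each power of x to zero and solving order by order (substituting the coefficients already found):
  x^0: 2 a_2 - 4 a_0 = 0  ->  2 a_2 = 4 a_0 = -4  ->  a_2 = -2
  x^1: 6 a_3 - 2 a_1 = 0  ->  6 a_3 = 2 a_1 = 6  ->  a_3 = 1
  x^2: 12 a_4 - 2 a_2 = 0  ->  12 a_4 = 2 a_2 = -4  ->  a_4 = -1/3
  x^3: 20 a_5 - 4 a_3 = 0  ->  20 a_5 = 4 a_3 = 4  ->  a_5 = 1/5
Truncated series: y(x) = -1 + 3 x - 2 x^2 + x^3 - (1/3) x^4 + (1/5) x^5 + O(x^6).

a_0 = -1; a_1 = 3; a_2 = -2; a_3 = 1; a_4 = -1/3; a_5 = 1/5


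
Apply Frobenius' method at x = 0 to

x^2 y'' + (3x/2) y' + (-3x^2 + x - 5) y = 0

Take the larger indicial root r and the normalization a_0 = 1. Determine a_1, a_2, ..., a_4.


Write in Frobenius form y'' + (p(x)/x) y' + (q(x)/x^2) y = 0:
  p(x) = 3/2,  q(x) = -3x^2 + x - 5.
Indicial equation: r(r-1) + (3/2) r + (-5) = 0 -> roots r_1 = 2, r_2 = -5/2.
Take r = r_1 = 2. Let y(x) = x^r sum_{n>=0} a_n x^n with a_0 = 1.
Substitute y = x^r sum a_n x^n and match x^{r+n}. The recurrence is
  D(n) a_n + 1 a_{n-1} - 3 a_{n-2} = 0,  where D(n) = (r+n)(r+n-1) + (3/2)(r+n) + (-5).
  a_n = [-1 a_{n-1} + 3 a_{n-2}] / D(n).
Since the indicial polynomial factors as (r - r_1)(r - r_2), D(n) = (r_1 + n - r_1)(r_1 + n - r_2) = n(n + 9/2).
Evaluating step by step (a_0 = 1):
  n = 1: D(1) = 1(1 + 9/2) = 11/2; numerator = -1(1) = -1; a_1 = (-1)/(11/2) = -2/11
  n = 2: D(2) = 2(2 + 9/2) = 13; numerator = -1(-2/11) + 3(1) = 35/11; a_2 = (35/11)/(13) = 35/143
  n = 3: D(3) = 3(3 + 9/2) = 45/2; numerator = -1(35/143) + 3(-2/11) = -113/143; a_3 = (-113/143)/(45/2) = -226/6435
  n = 4: D(4) = 4(4 + 9/2) = 34; numerator = -1(-226/6435) + 3(35/143) = 4951/6435; a_4 = (4951/6435)/(34) = 4951/218790

r = 2; a_0 = 1; a_1 = -2/11; a_2 = 35/143; a_3 = -226/6435; a_4 = 4951/218790


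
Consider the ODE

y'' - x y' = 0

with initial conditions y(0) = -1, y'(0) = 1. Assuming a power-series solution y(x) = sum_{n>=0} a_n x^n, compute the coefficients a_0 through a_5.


Ansatz: y(x) = sum_{n>=0} a_n x^n, so y'(x) = sum_{n>=1} n a_n x^(n-1) and y''(x) = sum_{n>=2} n(n-1) a_n x^(n-2).
Substitute into P(x) y'' + Q(x) y' + R(x) y = 0 with P(x) = 1, Q(x) = -x, R(x) = 0, and match powers of x.
Initial conditions: a_0 = -1, a_1 = 1.
Setting the coefficient of each power of x to zero and solving order by order (substituting the coefficients already found):
  x^0: 2 a_2 = 0  ->  a_2 = 0
  x^1: 6 a_3 - a_1 = 0  ->  6 a_3 = a_1 = 1  ->  a_3 = 1/6
  x^2: 12 a_4 - 2 a_2 = 0  ->  12 a_4 = 2 a_2 = 0  ->  a_4 = 0
  x^3: 20 a_5 - 3 a_3 = 0  ->  20 a_5 = 3 a_3 = 1/2  ->  a_5 = 1/40
Truncated series: y(x) = -1 + x + (1/6) x^3 + (1/40) x^5 + O(x^6).

a_0 = -1; a_1 = 1; a_2 = 0; a_3 = 1/6; a_4 = 0; a_5 = 1/40


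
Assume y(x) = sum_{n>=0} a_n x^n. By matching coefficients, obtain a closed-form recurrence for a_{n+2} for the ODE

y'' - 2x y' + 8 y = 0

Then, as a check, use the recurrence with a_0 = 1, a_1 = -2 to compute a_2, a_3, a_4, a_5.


Substitute y = sum_n a_n x^n.
y''(x) has coefficient (n+2)(n+1) a_{n+2} at x^n;
-2 x y'(x) has coefficient -2 n a_n at x^n (shift);
8 y(x) has coefficient 8 a_n at x^n.
Matching x^n: (n+2)(n+1) a_{n+2} + (-2n + 8) a_n = 0.
Thus a_{n+2} = (2n - 8) / ((n+1)(n+2)) * a_n.

Check with a_0 = 1, a_1 = -2 (apply the recurrence for n = 0, 1, 2, 3): a_0 = 1, a_1 = -2, a_2 = -4, a_3 = 2, a_4 = 4/3, a_5 = -1/5.

a_(n+2) = (2n - 8) / ((n+1)(n+2)) * a_n; check: a_0 = 1, a_1 = -2, a_2 = -4, a_3 = 2, a_4 = 4/3, a_5 = -1/5


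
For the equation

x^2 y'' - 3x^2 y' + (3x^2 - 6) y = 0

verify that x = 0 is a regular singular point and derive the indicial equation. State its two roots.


Divide by x^2 to reach normal form y'' + P_1(x) y' + P_2(x) y = 0 with P_1(x) = -3 and P_2(x) = 3 - 6/x^2.
x = 0 is a singular point because the y-coefficient 3 - 6/x^2 has a pole at x = 0.
It is a regular singular point because x P_1(x) = p(x) = -3x and x^2 P_2(x) = q(x) = 3x^2 - 6 are polynomials, hence analytic at x = 0.
p(0) = 0,  q(0) = -6.
Indicial equation: r(r-1) + p(0) r + q(0) = 0, i.e. r^2 + (p(0) - 1) r + q(0) = 0, i.e. r^2 - 1 r - 6 = 0.
Discriminant: (-1)^2 - 4(-6) = 25, so r = (1 ± 5)/2.
Solving: r_1 = 3, r_2 = -2.

indicial: r^2 - 1 r - 6 = 0; roots r_1 = 3, r_2 = -2


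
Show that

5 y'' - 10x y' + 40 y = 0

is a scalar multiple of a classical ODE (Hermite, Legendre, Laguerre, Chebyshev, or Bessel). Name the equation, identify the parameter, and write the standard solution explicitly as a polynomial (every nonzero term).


All three coefficients share the factor 5; dividing through by 5 gives  y'' - 2x y' + 8 y = 0.
This matches the Hermite equation y'' - 2x y' + 2n y = 0 with 2n = 8, so n = 4; the polynomial solution is H_4(x).
With y = sum_k a_k x^k, matching x^k gives (k+2)(k+1) a_{k+2} = 2(k - n) a_k = 2(k - 4) a_k. The right side vanishes at k = 4, so the series with the parity of 4 terminates at degree 4.
Standard normalization: leading coefficient of H_n is 2^n, so a_4 = 2^4 = 16. Work downward with a_k = (k+1)(k+2) a_{k+2} / (2(k - n)):
  a_2 = (3)(4)(16) / (2(2 - 4)) = 192/(-4) = -48
  a_0 = (1)(2)(-48) / (2(0 - 4)) = -96/(-8) = 12
Hence H_4(x) = 16 x^4 - 48 x^2 + 12.

H_4(x); series = 16 x^4 - 48 x^2 + 12


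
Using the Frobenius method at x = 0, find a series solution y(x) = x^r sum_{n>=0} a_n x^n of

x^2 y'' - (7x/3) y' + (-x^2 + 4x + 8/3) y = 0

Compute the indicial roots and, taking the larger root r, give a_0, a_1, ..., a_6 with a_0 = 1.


Write in Frobenius form y'' + (p(x)/x) y' + (q(x)/x^2) y = 0:
  p(x) = -7/3,  q(x) = -x^2 + 4x + 8/3.
Indicial equation: r(r-1) + (-7/3) r + (8/3) = 0 -> roots r_1 = 2, r_2 = 4/3.
Take r = r_1 = 2. Let y(x) = x^r sum_{n>=0} a_n x^n with a_0 = 1.
Substitute y = x^r sum a_n x^n and match x^{r+n}. The recurrence is
  D(n) a_n + 4 a_{n-1} - 1 a_{n-2} = 0,  where D(n) = (r+n)(r+n-1) + (-7/3)(r+n) + (8/3).
  a_n = [-4 a_{n-1} + 1 a_{n-2}] / D(n).
Since the indicial polynomial factors as (r - r_1)(r - r_2), D(n) = (r_1 + n - r_1)(r_1 + n - r_2) = n(n + 2/3).
Evaluating step by step (a_0 = 1):
  n = 1: D(1) = 1(1 + 2/3) = 5/3; numerator = -4(1) = -4; a_1 = (-4)/(5/3) = -12/5
  n = 2: D(2) = 2(2 + 2/3) = 16/3; numerator = -4(-12/5) + 1(1) = 53/5; a_2 = (53/5)/(16/3) = 159/80
  n = 3: D(3) = 3(3 + 2/3) = 11; numerator = -4(159/80) + 1(-12/5) = -207/20; a_3 = (-207/20)/(11) = -207/220
  n = 4: D(4) = 4(4 + 2/3) = 56/3; numerator = -4(-207/220) + 1(159/80) = 5061/880; a_4 = (5061/880)/(56/3) = 2169/7040
  n = 5: D(5) = 5(5 + 2/3) = 85/3; numerator = -4(2169/7040) + 1(-207/220) = -765/352; a_5 = (-765/352)/(85/3) = -27/352
  n = 6: D(6) = 6(6 + 2/3) = 40; numerator = -4(-27/352) + 1(2169/7040) = 4329/7040; a_6 = (4329/7040)/(40) = 4329/281600

r = 2; a_0 = 1; a_1 = -12/5; a_2 = 159/80; a_3 = -207/220; a_4 = 2169/7040; a_5 = -27/352; a_6 = 4329/281600


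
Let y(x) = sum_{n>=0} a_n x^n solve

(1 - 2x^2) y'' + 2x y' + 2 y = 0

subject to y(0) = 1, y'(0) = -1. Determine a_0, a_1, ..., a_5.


Ansatz: y(x) = sum_{n>=0} a_n x^n, so y'(x) = sum_{n>=1} n a_n x^(n-1) and y''(x) = sum_{n>=2} n(n-1) a_n x^(n-2).
Substitute into P(x) y'' + Q(x) y' + R(x) y = 0 with P(x) = 1 - 2x^2, Q(x) = 2x, R(x) = 2, and match powers of x.
Initial conditions: a_0 = 1, a_1 = -1.
Setting the coefficient of each power of x to zero and solving order by order (substituting the coefficients already found):
  x^0: 2 a_2 + 2 a_0 = 0  ->  2 a_2 = -2 a_0 = -2  ->  a_2 = -1
  x^1: 6 a_3 + 4 a_1 = 0  ->  6 a_3 = -4 a_1 = 4  ->  a_3 = 2/3
  x^2: 12 a_4 + 2 a_2 = 0  ->  12 a_4 = -2 a_2 = 2  ->  a_4 = 1/6
  x^3: 20 a_5 - 4 a_3 = 0  ->  20 a_5 = 4 a_3 = 8/3  ->  a_5 = 2/15
Truncated series: y(x) = 1 - x - x^2 + (2/3) x^3 + (1/6) x^4 + (2/15) x^5 + O(x^6).

a_0 = 1; a_1 = -1; a_2 = -1; a_3 = 2/3; a_4 = 1/6; a_5 = 2/15


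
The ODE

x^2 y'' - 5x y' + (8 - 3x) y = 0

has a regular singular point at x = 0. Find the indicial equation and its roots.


Divide by x^2 to reach normal form y'' + P_1(x) y' + P_2(x) y = 0 with P_1(x) = -5/x and P_2(x) = -3/x + 8/x^2.
x = 0 is a singular point because the y'-coefficient -5/x has a pole at x = 0 and the y-coefficient -3/x + 8/x^2 has a pole at x = 0.
It is a regular singular point because x P_1(x) = p(x) = -5 and x^2 P_2(x) = q(x) = 8 - 3x are polynomials, hence analytic at x = 0.
p(0) = -5,  q(0) = 8.
Indicial equation: r(r-1) + p(0) r + q(0) = 0, i.e. r^2 + (p(0) - 1) r + q(0) = 0, i.e. r^2 - 6 r + 8 = 0.
Discriminant: (-6)^2 - 4(8) = 4, so r = (6 ± 2)/2.
Solving: r_1 = 4, r_2 = 2.

indicial: r^2 - 6 r + 8 = 0; roots r_1 = 4, r_2 = 2


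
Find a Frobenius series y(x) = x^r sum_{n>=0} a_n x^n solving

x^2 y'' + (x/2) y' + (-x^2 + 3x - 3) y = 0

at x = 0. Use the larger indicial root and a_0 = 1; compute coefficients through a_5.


Write in Frobenius form y'' + (p(x)/x) y' + (q(x)/x^2) y = 0:
  p(x) = 1/2,  q(x) = -x^2 + 3x - 3.
Indicial equation: r(r-1) + (1/2) r + (-3) = 0 -> roots r_1 = 2, r_2 = -3/2.
Take r = r_1 = 2. Let y(x) = x^r sum_{n>=0} a_n x^n with a_0 = 1.
Substitute y = x^r sum a_n x^n and match x^{r+n}. The recurrence is
  D(n) a_n + 3 a_{n-1} - 1 a_{n-2} = 0,  where D(n) = (r+n)(r+n-1) + (1/2)(r+n) + (-3).
  a_n = [-3 a_{n-1} + 1 a_{n-2}] / D(n).
Since the indicial polynomial factors as (r - r_1)(r - r_2), D(n) = (r_1 + n - r_1)(r_1 + n - r_2) = n(n + 7/2).
Evaluating step by step (a_0 = 1):
  n = 1: D(1) = 1(1 + 7/2) = 9/2; numerator = -3(1) = -3; a_1 = (-3)/(9/2) = -2/3
  n = 2: D(2) = 2(2 + 7/2) = 11; numerator = -3(-2/3) + 1(1) = 3; a_2 = (3)/(11) = 3/11
  n = 3: D(3) = 3(3 + 7/2) = 39/2; numerator = -3(3/11) + 1(-2/3) = -49/33; a_3 = (-49/33)/(39/2) = -98/1287
  n = 4: D(4) = 4(4 + 7/2) = 30; numerator = -3(-98/1287) + 1(3/11) = 215/429; a_4 = (215/429)/(30) = 43/2574
  n = 5: D(5) = 5(5 + 7/2) = 85/2; numerator = -3(43/2574) + 1(-98/1287) = -25/198; a_5 = (-25/198)/(85/2) = -5/1683

r = 2; a_0 = 1; a_1 = -2/3; a_2 = 3/11; a_3 = -98/1287; a_4 = 43/2574; a_5 = -5/1683


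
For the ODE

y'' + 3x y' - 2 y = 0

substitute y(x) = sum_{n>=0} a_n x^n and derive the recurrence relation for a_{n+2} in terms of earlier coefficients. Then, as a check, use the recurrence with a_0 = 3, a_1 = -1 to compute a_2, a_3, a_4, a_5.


Substitute y = sum_n a_n x^n.
y''(x) has coefficient (n+2)(n+1) a_{n+2} at x^n;
3 x y'(x) has coefficient 3 n a_n at x^n (shift);
-2 y(x) has coefficient -2 a_n at x^n.
Matching x^n: (n+2)(n+1) a_{n+2} + (3n - 2) a_n = 0.
Thus a_{n+2} = (-3n + 2) / ((n+1)(n+2)) * a_n.

Check with a_0 = 3, a_1 = -1 (apply the recurrence for n = 0, 1, 2, 3): a_0 = 3, a_1 = -1, a_2 = 3, a_3 = 1/6, a_4 = -1, a_5 = -7/120.

a_(n+2) = (-3n + 2) / ((n+1)(n+2)) * a_n; check: a_0 = 3, a_1 = -1, a_2 = 3, a_3 = 1/6, a_4 = -1, a_5 = -7/120


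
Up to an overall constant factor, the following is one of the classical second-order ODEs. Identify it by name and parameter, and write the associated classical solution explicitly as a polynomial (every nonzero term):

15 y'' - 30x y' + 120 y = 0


All three coefficients share the factor 15; dividing through by 15 gives  y'' - 2x y' + 8 y = 0.
This matches the Hermite equation y'' - 2x y' + 2n y = 0 with 2n = 8, so n = 4; the polynomial solution is H_4(x).
With y = sum_k a_k x^k, matching x^k gives (k+2)(k+1) a_{k+2} = 2(k - n) a_k = 2(k - 4) a_k. The right side vanishes at k = 4, so the series with the parity of 4 terminates at degree 4.
Standard normalization: leading coefficient of H_n is 2^n, so a_4 = 2^4 = 16. Work downward with a_k = (k+1)(k+2) a_{k+2} / (2(k - n)):
  a_2 = (3)(4)(16) / (2(2 - 4)) = 192/(-4) = -48
  a_0 = (1)(2)(-48) / (2(0 - 4)) = -96/(-8) = 12
Hence H_4(x) = 16 x^4 - 48 x^2 + 12.

H_4(x); series = 16 x^4 - 48 x^2 + 12


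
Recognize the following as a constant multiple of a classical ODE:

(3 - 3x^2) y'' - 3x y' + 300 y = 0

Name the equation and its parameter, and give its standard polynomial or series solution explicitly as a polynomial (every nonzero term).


All three coefficients share the factor 3; dividing through by 3 gives  (1 - x^2) y'' - x y' + 100 y = 0.
This matches the Chebyshev equation (1 - x^2) y'' - x y' + n^2 y = 0 (note the -x y' term, not -2x y') with n^2 = 100, so n = 10; the polynomial solution is T_10(x).
With y = sum_k a_k x^k, matching x^k gives (k+2)(k+1) a_{k+2} = (k^2 - n^2) a_k = (k - 10)(k + 10) a_k. The right side vanishes at k = 10, so the series with the parity of 10 terminates at degree 10.
Standard normalization: leading coefficient of T_n is 2^(n-1), so a_10 = 2^9 = 512. Work downward with a_k = (k+1)(k+2) a_{k+2} / ((k - 10)(k + 10)):
  a_8 = (9)(10)(512) / ((8 - 10)(8 + 10)) = 46080/(-36) = -1280
  a_6 = (7)(8)(-1280) / ((6 - 10)(6 + 10)) = -71680/(-64) = 1120
  a_4 = (5)(6)(1120) / ((4 - 10)(4 + 10)) = 33600/(-84) = -400
  a_2 = (3)(4)(-400) / ((2 - 10)(2 + 10)) = -4800/(-96) = 50
  a_0 = (1)(2)(50) / ((0 - 10)(0 + 10)) = 100/(-100) = -1
Hence T_10(x) = 512 x^10 - 1280 x^8 + 1120 x^6 - 400 x^4 + 50 x^2 - 1.

T_10(x); series = 512 x^10 - 1280 x^8 + 1120 x^6 - 400 x^4 + 50 x^2 - 1


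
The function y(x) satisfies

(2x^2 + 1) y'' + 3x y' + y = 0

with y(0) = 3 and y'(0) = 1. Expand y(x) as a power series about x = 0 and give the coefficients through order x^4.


Ansatz: y(x) = sum_{n>=0} a_n x^n, so y'(x) = sum_{n>=1} n a_n x^(n-1) and y''(x) = sum_{n>=2} n(n-1) a_n x^(n-2).
Substitute into P(x) y'' + Q(x) y' + R(x) y = 0 with P(x) = 2x^2 + 1, Q(x) = 3x, R(x) = 1, and match powers of x.
Initial conditions: a_0 = 3, a_1 = 1.
Setting the coefficient of each power of x to zero and solving order by order (substituting the coefficients already found):
  x^0: 2 a_2 + a_0 = 0  ->  2 a_2 = -a_0 = -3  ->  a_2 = -3/2
  x^1: 6 a_3 + 4 a_1 = 0  ->  6 a_3 = -4 a_1 = -4  ->  a_3 = -2/3
  x^2: 12 a_4 + 11 a_2 = 0  ->  12 a_4 = -11 a_2 = 33/2  ->  a_4 = 11/8
Truncated series: y(x) = 3 + x - (3/2) x^2 - (2/3) x^3 + (11/8) x^4 + O(x^5).

a_0 = 3; a_1 = 1; a_2 = -3/2; a_3 = -2/3; a_4 = 11/8


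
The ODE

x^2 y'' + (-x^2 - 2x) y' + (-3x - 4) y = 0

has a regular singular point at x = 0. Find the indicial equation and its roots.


Divide by x^2 to reach normal form y'' + P_1(x) y' + P_2(x) y = 0 with P_1(x) = -1 - 2/x and P_2(x) = -3/x - 4/x^2.
x = 0 is a singular point because the y'-coefficient -1 - 2/x has a pole at x = 0 and the y-coefficient -3/x - 4/x^2 has a pole at x = 0.
It is a regular singular point because x P_1(x) = p(x) = -x - 2 and x^2 P_2(x) = q(x) = -3x - 4 are polynomials, hence analytic at x = 0.
p(0) = -2,  q(0) = -4.
Indicial equation: r(r-1) + p(0) r + q(0) = 0, i.e. r^2 + (p(0) - 1) r + q(0) = 0, i.e. r^2 - 3 r - 4 = 0.
Discriminant: (-3)^2 - 4(-4) = 25, so r = (3 ± 5)/2.
Solving: r_1 = 4, r_2 = -1.

indicial: r^2 - 3 r - 4 = 0; roots r_1 = 4, r_2 = -1


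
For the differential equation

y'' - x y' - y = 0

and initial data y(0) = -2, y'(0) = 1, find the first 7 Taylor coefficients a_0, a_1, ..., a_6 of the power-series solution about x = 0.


Ansatz: y(x) = sum_{n>=0} a_n x^n, so y'(x) = sum_{n>=1} n a_n x^(n-1) and y''(x) = sum_{n>=2} n(n-1) a_n x^(n-2).
Substitute into P(x) y'' + Q(x) y' + R(x) y = 0 with P(x) = 1, Q(x) = -x, R(x) = -1, and match powers of x.
Initial conditions: a_0 = -2, a_1 = 1.
Setting the coefficient of each power of x to zero and solving order by order (substituting the coefficients already found):
  x^0: 2 a_2 - a_0 = 0  ->  2 a_2 = a_0 = -2  ->  a_2 = -1
  x^1: 6 a_3 - 2 a_1 = 0  ->  6 a_3 = 2 a_1 = 2  ->  a_3 = 1/3
  x^2: 12 a_4 - 3 a_2 = 0  ->  12 a_4 = 3 a_2 = -3  ->  a_4 = -1/4
  x^3: 20 a_5 - 4 a_3 = 0  ->  20 a_5 = 4 a_3 = 4/3  ->  a_5 = 1/15
  x^4: 30 a_6 - 5 a_4 = 0  ->  30 a_6 = 5 a_4 = -5/4  ->  a_6 = -1/24
Truncated series: y(x) = -2 + x - x^2 + (1/3) x^3 - (1/4) x^4 + (1/15) x^5 - (1/24) x^6 + O(x^7).

a_0 = -2; a_1 = 1; a_2 = -1; a_3 = 1/3; a_4 = -1/4; a_5 = 1/15; a_6 = -1/24


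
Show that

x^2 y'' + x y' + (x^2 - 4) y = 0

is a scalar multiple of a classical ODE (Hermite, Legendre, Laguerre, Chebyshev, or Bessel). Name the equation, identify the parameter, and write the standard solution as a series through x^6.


The equation is already in a standard form:  x^2 y'' + x y' + (x^2 - 4) y = 0.
This matches the Bessel equation x^2 y'' + x y' + (x^2 - nu^2) y = 0 with nu^2 = 4, so nu = 2; the solution bounded at x = 0 is J_2(x).
Frobenius at x = 0: indicial roots ±nu; for r = nu the recurrence k(k + 2nu) c_k = -c_{k-2} gives the standard series J_nu(x) = sum_{k>=0} (-1)^k / (k! (k+nu)!) (x/2)^(2k+nu). Evaluate the first 3 terms:
  k = 0: (-1)^0 / (0! * 2! * 2^2) x^2 = 1/(1*2*4) x^2 = (1/8) x^2
  k = 1: (-1)^1 / (1! * 3! * 2^4) x^4 = -1/(1*6*16) x^4 = (-1/96) x^4
  k = 2: (-1)^2 / (2! * 4! * 2^6) x^6 = 1/(2*24*64) x^6 = (1/3072) x^6
Hence J_2(x) = x^6/3072 - x^4/96 + x^2/8 + ....

J_2(x); series = x^6/3072 - x^4/96 + x^2/8


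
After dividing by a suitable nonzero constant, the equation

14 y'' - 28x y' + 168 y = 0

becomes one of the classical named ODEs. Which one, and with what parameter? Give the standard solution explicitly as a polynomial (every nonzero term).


All three coefficients share the factor 14; dividing through by 14 gives  y'' - 2x y' + 12 y = 0.
This matches the Hermite equation y'' - 2x y' + 2n y = 0 with 2n = 12, so n = 6; the polynomial solution is H_6(x).
With y = sum_k a_k x^k, matching x^k gives (k+2)(k+1) a_{k+2} = 2(k - n) a_k = 2(k - 6) a_k. The right side vanishes at k = 6, so the series with the parity of 6 terminates at degree 6.
Standard normalization: leading coefficient of H_n is 2^n, so a_6 = 2^6 = 64. Work downward with a_k = (k+1)(k+2) a_{k+2} / (2(k - n)):
  a_4 = (5)(6)(64) / (2(4 - 6)) = 1920/(-4) = -480
  a_2 = (3)(4)(-480) / (2(2 - 6)) = -5760/(-8) = 720
  a_0 = (1)(2)(720) / (2(0 - 6)) = 1440/(-12) = -120
Hence H_6(x) = 64 x^6 - 480 x^4 + 720 x^2 - 120.

H_6(x); series = 64 x^6 - 480 x^4 + 720 x^2 - 120


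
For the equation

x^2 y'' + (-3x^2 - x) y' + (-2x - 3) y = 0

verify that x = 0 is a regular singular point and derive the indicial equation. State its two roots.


Divide by x^2 to reach normal form y'' + P_1(x) y' + P_2(x) y = 0 with P_1(x) = -3 - 1/x and P_2(x) = -2/x - 3/x^2.
x = 0 is a singular point because the y'-coefficient -3 - 1/x has a pole at x = 0 and the y-coefficient -2/x - 3/x^2 has a pole at x = 0.
It is a regular singular point because x P_1(x) = p(x) = -3x - 1 and x^2 P_2(x) = q(x) = -2x - 3 are polynomials, hence analytic at x = 0.
p(0) = -1,  q(0) = -3.
Indicial equation: r(r-1) + p(0) r + q(0) = 0, i.e. r^2 + (p(0) - 1) r + q(0) = 0, i.e. r^2 - 2 r - 3 = 0.
Discriminant: (-2)^2 - 4(-3) = 16, so r = (2 ± 4)/2.
Solving: r_1 = 3, r_2 = -1.

indicial: r^2 - 2 r - 3 = 0; roots r_1 = 3, r_2 = -1


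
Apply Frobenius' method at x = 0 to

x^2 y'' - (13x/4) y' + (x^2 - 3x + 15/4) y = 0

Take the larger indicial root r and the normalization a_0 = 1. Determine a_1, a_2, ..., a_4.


Write in Frobenius form y'' + (p(x)/x) y' + (q(x)/x^2) y = 0:
  p(x) = -13/4,  q(x) = x^2 - 3x + 15/4.
Indicial equation: r(r-1) + (-13/4) r + (15/4) = 0 -> roots r_1 = 3, r_2 = 5/4.
Take r = r_1 = 3. Let y(x) = x^r sum_{n>=0} a_n x^n with a_0 = 1.
Substitute y = x^r sum a_n x^n and match x^{r+n}. The recurrence is
  D(n) a_n - 3 a_{n-1} + 1 a_{n-2} = 0,  where D(n) = (r+n)(r+n-1) + (-13/4)(r+n) + (15/4).
  a_n = [3 a_{n-1} - 1 a_{n-2}] / D(n).
Since the indicial polynomial factors as (r - r_1)(r - r_2), D(n) = (r_1 + n - r_1)(r_1 + n - r_2) = n(n + 7/4).
Evaluating step by step (a_0 = 1):
  n = 1: D(1) = 1(1 + 7/4) = 11/4; numerator = 3(1) = 3; a_1 = (3)/(11/4) = 12/11
  n = 2: D(2) = 2(2 + 7/4) = 15/2; numerator = 3(12/11) - 1(1) = 25/11; a_2 = (25/11)/(15/2) = 10/33
  n = 3: D(3) = 3(3 + 7/4) = 57/4; numerator = 3(10/33) - 1(12/11) = -2/11; a_3 = (-2/11)/(57/4) = -8/627
  n = 4: D(4) = 4(4 + 7/4) = 23; numerator = 3(-8/627) - 1(10/33) = -214/627; a_4 = (-214/627)/(23) = -214/14421

r = 3; a_0 = 1; a_1 = 12/11; a_2 = 10/33; a_3 = -8/627; a_4 = -214/14421


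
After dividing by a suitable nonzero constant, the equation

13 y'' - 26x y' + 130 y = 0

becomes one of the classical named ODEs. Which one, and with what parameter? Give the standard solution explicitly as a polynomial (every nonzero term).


All three coefficients share the factor 13; dividing through by 13 gives  y'' - 2x y' + 10 y = 0.
This matches the Hermite equation y'' - 2x y' + 2n y = 0 with 2n = 10, so n = 5; the polynomial solution is H_5(x).
With y = sum_k a_k x^k, matching x^k gives (k+2)(k+1) a_{k+2} = 2(k - n) a_k = 2(k - 5) a_k. The right side vanishes at k = 5, so the series with the parity of 5 terminates at degree 5.
Standard normalization: leading coefficient of H_n is 2^n, so a_5 = 2^5 = 32. Work downward with a_k = (k+1)(k+2) a_{k+2} / (2(k - n)):
  a_3 = (4)(5)(32) / (2(3 - 5)) = 640/(-4) = -160
  a_1 = (2)(3)(-160) / (2(1 - 5)) = -960/(-8) = 120
Hence H_5(x) = 32 x^5 - 160 x^3 + 120 x.

H_5(x); series = 32 x^5 - 160 x^3 + 120 x


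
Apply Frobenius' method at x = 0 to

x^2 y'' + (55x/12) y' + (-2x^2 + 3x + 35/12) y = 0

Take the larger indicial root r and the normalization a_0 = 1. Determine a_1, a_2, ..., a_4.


Write in Frobenius form y'' + (p(x)/x) y' + (q(x)/x^2) y = 0:
  p(x) = 55/12,  q(x) = -2x^2 + 3x + 35/12.
Indicial equation: r(r-1) + (55/12) r + (35/12) = 0 -> roots r_1 = -5/4, r_2 = -7/3.
Take r = r_1 = -5/4. Let y(x) = x^r sum_{n>=0} a_n x^n with a_0 = 1.
Substitute y = x^r sum a_n x^n and match x^{r+n}. The recurrence is
  D(n) a_n + 3 a_{n-1} - 2 a_{n-2} = 0,  where D(n) = (r+n)(r+n-1) + (55/12)(r+n) + (35/12).
  a_n = [-3 a_{n-1} + 2 a_{n-2}] / D(n).
Since the indicial polynomial factors as (r - r_1)(r - r_2), D(n) = (r_1 + n - r_1)(r_1 + n - r_2) = n(n + 13/12).
Evaluating step by step (a_0 = 1):
  n = 1: D(1) = 1(1 + 13/12) = 25/12; numerator = -3(1) = -3; a_1 = (-3)/(25/12) = -36/25
  n = 2: D(2) = 2(2 + 13/12) = 37/6; numerator = -3(-36/25) + 2(1) = 158/25; a_2 = (158/25)/(37/6) = 948/925
  n = 3: D(3) = 3(3 + 13/12) = 49/4; numerator = -3(948/925) + 2(-36/25) = -5508/925; a_3 = (-5508/925)/(49/4) = -22032/45325
  n = 4: D(4) = 4(4 + 13/12) = 61/3; numerator = -3(-22032/45325) + 2(948/925) = 6360/1813; a_4 = (6360/1813)/(61/3) = 19080/110593

r = -5/4; a_0 = 1; a_1 = -36/25; a_2 = 948/925; a_3 = -22032/45325; a_4 = 19080/110593


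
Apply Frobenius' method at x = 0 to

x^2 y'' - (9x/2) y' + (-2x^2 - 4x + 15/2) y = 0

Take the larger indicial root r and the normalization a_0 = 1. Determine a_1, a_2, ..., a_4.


Write in Frobenius form y'' + (p(x)/x) y' + (q(x)/x^2) y = 0:
  p(x) = -9/2,  q(x) = -2x^2 - 4x + 15/2.
Indicial equation: r(r-1) + (-9/2) r + (15/2) = 0 -> roots r_1 = 3, r_2 = 5/2.
Take r = r_1 = 3. Let y(x) = x^r sum_{n>=0} a_n x^n with a_0 = 1.
Substitute y = x^r sum a_n x^n and match x^{r+n}. The recurrence is
  D(n) a_n - 4 a_{n-1} - 2 a_{n-2} = 0,  where D(n) = (r+n)(r+n-1) + (-9/2)(r+n) + (15/2).
  a_n = [4 a_{n-1} + 2 a_{n-2}] / D(n).
Since the indicial polynomial factors as (r - r_1)(r - r_2), D(n) = (r_1 + n - r_1)(r_1 + n - r_2) = n(n + 1/2).
Evaluating step by step (a_0 = 1):
  n = 1: D(1) = 1(1 + 1/2) = 3/2; numerator = 4(1) = 4; a_1 = (4)/(3/2) = 8/3
  n = 2: D(2) = 2(2 + 1/2) = 5; numerator = 4(8/3) + 2(1) = 38/3; a_2 = (38/3)/(5) = 38/15
  n = 3: D(3) = 3(3 + 1/2) = 21/2; numerator = 4(38/15) + 2(8/3) = 232/15; a_3 = (232/15)/(21/2) = 464/315
  n = 4: D(4) = 4(4 + 1/2) = 18; numerator = 4(464/315) + 2(38/15) = 3452/315; a_4 = (3452/315)/(18) = 1726/2835

r = 3; a_0 = 1; a_1 = 8/3; a_2 = 38/15; a_3 = 464/315; a_4 = 1726/2835


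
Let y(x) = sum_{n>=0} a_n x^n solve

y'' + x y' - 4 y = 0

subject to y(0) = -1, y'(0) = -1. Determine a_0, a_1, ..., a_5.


Ansatz: y(x) = sum_{n>=0} a_n x^n, so y'(x) = sum_{n>=1} n a_n x^(n-1) and y''(x) = sum_{n>=2} n(n-1) a_n x^(n-2).
Substitute into P(x) y'' + Q(x) y' + R(x) y = 0 with P(x) = 1, Q(x) = x, R(x) = -4, and match powers of x.
Initial conditions: a_0 = -1, a_1 = -1.
Setting the coefficient of each power of x to zero and solving order by order (substituting the coefficients already found):
  x^0: 2 a_2 - 4 a_0 = 0  ->  2 a_2 = 4 a_0 = -4  ->  a_2 = -2
  x^1: 6 a_3 - 3 a_1 = 0  ->  6 a_3 = 3 a_1 = -3  ->  a_3 = -1/2
  x^2: 12 a_4 - 2 a_2 = 0  ->  12 a_4 = 2 a_2 = -4  ->  a_4 = -1/3
  x^3: 20 a_5 - a_3 = 0  ->  20 a_5 = a_3 = -1/2  ->  a_5 = -1/40
Truncated series: y(x) = -1 - x - 2 x^2 - (1/2) x^3 - (1/3) x^4 - (1/40) x^5 + O(x^6).

a_0 = -1; a_1 = -1; a_2 = -2; a_3 = -1/2; a_4 = -1/3; a_5 = -1/40


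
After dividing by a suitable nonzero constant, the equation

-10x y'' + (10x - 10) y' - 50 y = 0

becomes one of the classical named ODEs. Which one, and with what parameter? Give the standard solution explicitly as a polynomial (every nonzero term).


All three coefficients share the factor -10; dividing through by -10 gives  x y'' + (1 - x) y' + 5 y = 0.
This matches the Laguerre equation x y'' + (1 - x) y' + n y = 0 with n = 5; the polynomial solution is L_5(x).
With y = sum_k a_k x^k, matching x^k gives (k+1)k a_{k+1} + (k+1) a_{k+1} - k a_k + n a_k = 0, i.e. (k+1)^2 a_{k+1} = (k - n) a_k = (k - 5) a_k. The right side vanishes at k = 5, so the series terminates at degree 5.
Standard normalization L_n(0) = 1 gives a_0 = 1. Work upward with a_{k+1} = (k - 5) a_k / (k+1)^2:
  a_1 = (0 - 5)(1) / 1^2 = -5/1 = -5
  a_2 = (1 - 5)(-5) / 2^2 = 20/4 = 5
  a_3 = (2 - 5)(5) / 3^2 = -15/9 = -5/3
  a_4 = (3 - 5)(-5/3) / 4^2 = (10/3)/16 = 5/24
  a_5 = (4 - 5)(5/24) / 5^2 = (-5/24)/25 = -1/120
Hence L_5(x) = -x^5/120 + 5 x^4/24 - 5 x^3/3 + 5 x^2 - 5 x + 1.

L_5(x); series = -x^5/120 + 5 x^4/24 - 5 x^3/3 + 5 x^2 - 5 x + 1


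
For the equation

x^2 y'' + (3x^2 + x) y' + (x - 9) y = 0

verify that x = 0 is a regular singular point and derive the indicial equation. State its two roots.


Divide by x^2 to reach normal form y'' + P_1(x) y' + P_2(x) y = 0 with P_1(x) = 3 + 1/x and P_2(x) = 1/x - 9/x^2.
x = 0 is a singular point because the y'-coefficient 3 + 1/x has a pole at x = 0 and the y-coefficient 1/x - 9/x^2 has a pole at x = 0.
It is a regular singular point because x P_1(x) = p(x) = 3x + 1 and x^2 P_2(x) = q(x) = x - 9 are polynomials, hence analytic at x = 0.
p(0) = 1,  q(0) = -9.
Indicial equation: r(r-1) + p(0) r + q(0) = 0, i.e. r^2 + (p(0) - 1) r + q(0) = 0, i.e. r^2 - 9 = 0.
Discriminant: (0)^2 - 4(-9) = 36, so r = (0 ± 6)/2.
Solving: r_1 = 3, r_2 = -3.

indicial: r^2 - 9 = 0; roots r_1 = 3, r_2 = -3


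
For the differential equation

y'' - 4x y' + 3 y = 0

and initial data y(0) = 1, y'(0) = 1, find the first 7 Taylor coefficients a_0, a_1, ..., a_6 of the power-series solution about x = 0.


Ansatz: y(x) = sum_{n>=0} a_n x^n, so y'(x) = sum_{n>=1} n a_n x^(n-1) and y''(x) = sum_{n>=2} n(n-1) a_n x^(n-2).
Substitute into P(x) y'' + Q(x) y' + R(x) y = 0 with P(x) = 1, Q(x) = -4x, R(x) = 3, and match powers of x.
Initial conditions: a_0 = 1, a_1 = 1.
Setting the coefficient of each power of x to zero and solving order by order (substituting the coefficients already found):
  x^0: 2 a_2 + 3 a_0 = 0  ->  2 a_2 = -3 a_0 = -3  ->  a_2 = -3/2
  x^1: 6 a_3 - a_1 = 0  ->  6 a_3 = a_1 = 1  ->  a_3 = 1/6
  x^2: 12 a_4 - 5 a_2 = 0  ->  12 a_4 = 5 a_2 = -15/2  ->  a_4 = -5/8
  x^3: 20 a_5 - 9 a_3 = 0  ->  20 a_5 = 9 a_3 = 3/2  ->  a_5 = 3/40
  x^4: 30 a_6 - 13 a_4 = 0  ->  30 a_6 = 13 a_4 = -65/8  ->  a_6 = -13/48
Truncated series: y(x) = 1 + x - (3/2) x^2 + (1/6) x^3 - (5/8) x^4 + (3/40) x^5 - (13/48) x^6 + O(x^7).

a_0 = 1; a_1 = 1; a_2 = -3/2; a_3 = 1/6; a_4 = -5/8; a_5 = 3/40; a_6 = -13/48


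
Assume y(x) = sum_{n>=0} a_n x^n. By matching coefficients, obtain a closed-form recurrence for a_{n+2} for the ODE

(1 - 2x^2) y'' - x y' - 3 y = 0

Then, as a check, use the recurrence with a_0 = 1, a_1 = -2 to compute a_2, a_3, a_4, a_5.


Substitute y = sum_n a_n x^n.
(1 - 2 x^2) y'' contributes (n+2)(n+1) a_{n+2} - 2 n(n-1) a_n at x^n.
-x y'(x) contributes -n a_n at x^n.
-3 y(x) contributes -3 a_n at x^n.
Matching x^n: (n+2)(n+1) a_{n+2} + (-2 n(n-1) - n - 3) a_n = 0.
Thus a_{n+2} = (2 n(n-1) + n + 3) / ((n+1)(n+2)) * a_n.

Check with a_0 = 1, a_1 = -2 (apply the recurrence for n = 0, 1, 2, 3): a_0 = 1, a_1 = -2, a_2 = 3/2, a_3 = -4/3, a_4 = 9/8, a_5 = -6/5.

a_(n+2) = (2 n(n-1) + n + 3) / ((n+1)(n+2)) * a_n; check: a_0 = 1, a_1 = -2, a_2 = 3/2, a_3 = -4/3, a_4 = 9/8, a_5 = -6/5


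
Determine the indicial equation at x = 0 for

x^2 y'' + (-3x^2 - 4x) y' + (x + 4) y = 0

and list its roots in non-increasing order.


Divide by x^2 to reach normal form y'' + P_1(x) y' + P_2(x) y = 0 with P_1(x) = -3 - 4/x and P_2(x) = 1/x + 4/x^2.
x = 0 is a singular point because the y'-coefficient -3 - 4/x has a pole at x = 0 and the y-coefficient 1/x + 4/x^2 has a pole at x = 0.
It is a regular singular point because x P_1(x) = p(x) = -3x - 4 and x^2 P_2(x) = q(x) = x + 4 are polynomials, hence analytic at x = 0.
p(0) = -4,  q(0) = 4.
Indicial equation: r(r-1) + p(0) r + q(0) = 0, i.e. r^2 + (p(0) - 1) r + q(0) = 0, i.e. r^2 - 5 r + 4 = 0.
Discriminant: (-5)^2 - 4(4) = 9, so r = (5 ± 3)/2.
Solving: r_1 = 4, r_2 = 1.

indicial: r^2 - 5 r + 4 = 0; roots r_1 = 4, r_2 = 1


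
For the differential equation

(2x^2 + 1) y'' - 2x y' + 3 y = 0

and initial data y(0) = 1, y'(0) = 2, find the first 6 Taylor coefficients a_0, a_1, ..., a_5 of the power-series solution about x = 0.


Ansatz: y(x) = sum_{n>=0} a_n x^n, so y'(x) = sum_{n>=1} n a_n x^(n-1) and y''(x) = sum_{n>=2} n(n-1) a_n x^(n-2).
Substitute into P(x) y'' + Q(x) y' + R(x) y = 0 with P(x) = 2x^2 + 1, Q(x) = -2x, R(x) = 3, and match powers of x.
Initial conditions: a_0 = 1, a_1 = 2.
Setting the coefficient of each power of x to zero and solving order by order (substituting the coefficients already found):
  x^0: 2 a_2 + 3 a_0 = 0  ->  2 a_2 = -3 a_0 = -3  ->  a_2 = -3/2
  x^1: 6 a_3 + a_1 = 0  ->  6 a_3 = -a_1 = -2  ->  a_3 = -1/3
  x^2: 12 a_4 + 3 a_2 = 0  ->  12 a_4 = -3 a_2 = 9/2  ->  a_4 = 3/8
  x^3: 20 a_5 + 9 a_3 = 0  ->  20 a_5 = -9 a_3 = 3  ->  a_5 = 3/20
Truncated series: y(x) = 1 + 2 x - (3/2) x^2 - (1/3) x^3 + (3/8) x^4 + (3/20) x^5 + O(x^6).

a_0 = 1; a_1 = 2; a_2 = -3/2; a_3 = -1/3; a_4 = 3/8; a_5 = 3/20


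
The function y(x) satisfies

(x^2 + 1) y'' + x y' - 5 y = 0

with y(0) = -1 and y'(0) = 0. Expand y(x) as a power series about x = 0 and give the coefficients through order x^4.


Ansatz: y(x) = sum_{n>=0} a_n x^n, so y'(x) = sum_{n>=1} n a_n x^(n-1) and y''(x) = sum_{n>=2} n(n-1) a_n x^(n-2).
Substitute into P(x) y'' + Q(x) y' + R(x) y = 0 with P(x) = x^2 + 1, Q(x) = x, R(x) = -5, and match powers of x.
Initial conditions: a_0 = -1, a_1 = 0.
Setting the coefficient of each power of x to zero and solving order by order (substituting the coefficients already found):
  x^0: 2 a_2 - 5 a_0 = 0  ->  2 a_2 = 5 a_0 = -5  ->  a_2 = -5/2
  x^1: 6 a_3 - 4 a_1 = 0  ->  6 a_3 = 4 a_1 = 0  ->  a_3 = 0
  x^2: 12 a_4 - a_2 = 0  ->  12 a_4 = a_2 = -5/2  ->  a_4 = -5/24
Truncated series: y(x) = -1 - (5/2) x^2 - (5/24) x^4 + O(x^5).

a_0 = -1; a_1 = 0; a_2 = -5/2; a_3 = 0; a_4 = -5/24


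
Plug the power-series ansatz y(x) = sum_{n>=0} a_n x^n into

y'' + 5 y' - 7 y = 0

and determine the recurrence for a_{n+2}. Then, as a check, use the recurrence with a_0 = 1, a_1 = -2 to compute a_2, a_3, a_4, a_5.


Substitute y = sum_n a_n x^n.
y''(x) has coefficient (n+2)(n+1) a_{n+2} at x^n;
5 y'(x) has coefficient 5 (n+1) a_{n+1} at x^n;
-7 y(x) has coefficient -7 a_n at x^n.
Matching x^n: (n+2)(n+1) a_{n+2} + 5 (n+1) a_{n+1} - 7 a_n = 0.
Thus a_{n+2} = [-5 (n+1) a_{n+1} + 7 a_n] / ((n+1)(n+2)).

Check with a_0 = 1, a_1 = -2 (apply the recurrence for n = 0, 1, 2, 3): a_0 = 1, a_1 = -2, a_2 = 17/2, a_3 = -33/2, a_4 = 307/12, a_5 = -3763/120.

a_(n+2) = [-5 (n+1) a_(n+1) + 7 a_n] / ((n+1)(n+2)); check: a_0 = 1, a_1 = -2, a_2 = 17/2, a_3 = -33/2, a_4 = 307/12, a_5 = -3763/120
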